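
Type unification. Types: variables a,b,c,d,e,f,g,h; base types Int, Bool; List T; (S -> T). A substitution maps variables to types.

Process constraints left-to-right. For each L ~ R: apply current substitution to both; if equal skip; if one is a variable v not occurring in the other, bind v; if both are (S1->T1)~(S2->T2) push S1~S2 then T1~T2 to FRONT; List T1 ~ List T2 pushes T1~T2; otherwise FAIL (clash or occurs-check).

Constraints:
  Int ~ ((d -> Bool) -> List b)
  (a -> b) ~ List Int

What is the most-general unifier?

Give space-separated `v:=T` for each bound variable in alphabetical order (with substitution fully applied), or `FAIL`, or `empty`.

Answer: FAIL

Derivation:
step 1: unify Int ~ ((d -> Bool) -> List b)  [subst: {-} | 1 pending]
  clash: Int vs ((d -> Bool) -> List b)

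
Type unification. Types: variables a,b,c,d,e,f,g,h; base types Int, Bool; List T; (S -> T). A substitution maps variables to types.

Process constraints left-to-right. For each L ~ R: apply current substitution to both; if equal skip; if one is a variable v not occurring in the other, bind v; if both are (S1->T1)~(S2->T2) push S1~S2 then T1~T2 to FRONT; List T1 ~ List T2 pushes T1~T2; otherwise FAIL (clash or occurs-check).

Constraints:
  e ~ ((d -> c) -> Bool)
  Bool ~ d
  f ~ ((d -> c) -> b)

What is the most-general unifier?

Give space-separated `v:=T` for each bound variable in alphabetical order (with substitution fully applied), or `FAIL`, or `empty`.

Answer: d:=Bool e:=((Bool -> c) -> Bool) f:=((Bool -> c) -> b)

Derivation:
step 1: unify e ~ ((d -> c) -> Bool)  [subst: {-} | 2 pending]
  bind e := ((d -> c) -> Bool)
step 2: unify Bool ~ d  [subst: {e:=((d -> c) -> Bool)} | 1 pending]
  bind d := Bool
step 3: unify f ~ ((Bool -> c) -> b)  [subst: {e:=((d -> c) -> Bool), d:=Bool} | 0 pending]
  bind f := ((Bool -> c) -> b)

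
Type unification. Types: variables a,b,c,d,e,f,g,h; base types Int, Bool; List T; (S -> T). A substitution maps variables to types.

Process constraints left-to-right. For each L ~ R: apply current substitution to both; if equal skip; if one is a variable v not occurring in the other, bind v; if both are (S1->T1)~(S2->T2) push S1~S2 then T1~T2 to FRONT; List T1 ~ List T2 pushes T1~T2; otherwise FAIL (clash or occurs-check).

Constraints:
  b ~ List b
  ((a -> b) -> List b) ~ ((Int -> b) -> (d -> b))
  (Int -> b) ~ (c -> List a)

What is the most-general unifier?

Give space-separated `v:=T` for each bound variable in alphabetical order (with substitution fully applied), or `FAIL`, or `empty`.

step 1: unify b ~ List b  [subst: {-} | 2 pending]
  occurs-check fail: b in List b

Answer: FAIL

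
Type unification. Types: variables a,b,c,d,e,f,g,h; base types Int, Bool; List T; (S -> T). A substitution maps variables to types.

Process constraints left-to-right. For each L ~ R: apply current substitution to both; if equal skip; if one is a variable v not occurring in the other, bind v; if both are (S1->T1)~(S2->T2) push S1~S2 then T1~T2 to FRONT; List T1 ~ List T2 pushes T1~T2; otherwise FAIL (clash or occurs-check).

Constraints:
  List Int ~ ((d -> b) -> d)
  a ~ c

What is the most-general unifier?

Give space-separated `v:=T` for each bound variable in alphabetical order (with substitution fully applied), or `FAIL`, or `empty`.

step 1: unify List Int ~ ((d -> b) -> d)  [subst: {-} | 1 pending]
  clash: List Int vs ((d -> b) -> d)

Answer: FAIL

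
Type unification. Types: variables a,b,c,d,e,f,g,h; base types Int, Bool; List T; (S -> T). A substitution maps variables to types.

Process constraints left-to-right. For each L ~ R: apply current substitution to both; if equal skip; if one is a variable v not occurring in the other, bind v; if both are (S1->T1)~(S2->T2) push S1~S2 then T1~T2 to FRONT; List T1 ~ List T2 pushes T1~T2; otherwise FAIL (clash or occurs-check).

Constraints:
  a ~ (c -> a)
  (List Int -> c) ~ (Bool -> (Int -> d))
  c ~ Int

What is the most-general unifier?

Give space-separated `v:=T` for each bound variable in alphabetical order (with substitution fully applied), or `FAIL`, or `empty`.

Answer: FAIL

Derivation:
step 1: unify a ~ (c -> a)  [subst: {-} | 2 pending]
  occurs-check fail: a in (c -> a)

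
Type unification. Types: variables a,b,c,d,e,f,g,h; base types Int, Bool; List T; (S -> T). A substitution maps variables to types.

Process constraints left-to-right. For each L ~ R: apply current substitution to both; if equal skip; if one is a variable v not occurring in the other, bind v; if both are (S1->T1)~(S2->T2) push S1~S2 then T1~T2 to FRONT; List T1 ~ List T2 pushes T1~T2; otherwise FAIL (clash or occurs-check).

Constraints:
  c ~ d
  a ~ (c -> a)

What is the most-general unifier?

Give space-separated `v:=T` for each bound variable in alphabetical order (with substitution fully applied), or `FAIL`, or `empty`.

step 1: unify c ~ d  [subst: {-} | 1 pending]
  bind c := d
step 2: unify a ~ (d -> a)  [subst: {c:=d} | 0 pending]
  occurs-check fail: a in (d -> a)

Answer: FAIL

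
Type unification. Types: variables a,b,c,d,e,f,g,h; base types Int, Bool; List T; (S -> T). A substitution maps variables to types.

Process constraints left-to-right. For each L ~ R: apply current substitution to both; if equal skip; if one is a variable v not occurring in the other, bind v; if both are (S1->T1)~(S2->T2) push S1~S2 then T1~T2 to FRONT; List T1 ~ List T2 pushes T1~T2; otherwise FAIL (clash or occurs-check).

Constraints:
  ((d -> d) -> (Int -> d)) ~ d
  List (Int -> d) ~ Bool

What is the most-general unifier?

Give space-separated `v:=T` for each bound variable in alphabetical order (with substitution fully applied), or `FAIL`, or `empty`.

Answer: FAIL

Derivation:
step 1: unify ((d -> d) -> (Int -> d)) ~ d  [subst: {-} | 1 pending]
  occurs-check fail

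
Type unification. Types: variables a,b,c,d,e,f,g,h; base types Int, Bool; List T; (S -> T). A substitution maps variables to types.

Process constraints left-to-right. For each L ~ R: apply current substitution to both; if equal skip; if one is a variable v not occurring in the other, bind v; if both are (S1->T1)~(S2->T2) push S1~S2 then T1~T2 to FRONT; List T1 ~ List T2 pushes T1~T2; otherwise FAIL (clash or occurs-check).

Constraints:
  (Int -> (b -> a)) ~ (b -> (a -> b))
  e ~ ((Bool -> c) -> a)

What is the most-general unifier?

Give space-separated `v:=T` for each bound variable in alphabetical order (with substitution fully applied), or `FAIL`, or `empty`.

Answer: a:=Int b:=Int e:=((Bool -> c) -> Int)

Derivation:
step 1: unify (Int -> (b -> a)) ~ (b -> (a -> b))  [subst: {-} | 1 pending]
  -> decompose arrow: push Int~b, (b -> a)~(a -> b)
step 2: unify Int ~ b  [subst: {-} | 2 pending]
  bind b := Int
step 3: unify (Int -> a) ~ (a -> Int)  [subst: {b:=Int} | 1 pending]
  -> decompose arrow: push Int~a, a~Int
step 4: unify Int ~ a  [subst: {b:=Int} | 2 pending]
  bind a := Int
step 5: unify Int ~ Int  [subst: {b:=Int, a:=Int} | 1 pending]
  -> identical, skip
step 6: unify e ~ ((Bool -> c) -> Int)  [subst: {b:=Int, a:=Int} | 0 pending]
  bind e := ((Bool -> c) -> Int)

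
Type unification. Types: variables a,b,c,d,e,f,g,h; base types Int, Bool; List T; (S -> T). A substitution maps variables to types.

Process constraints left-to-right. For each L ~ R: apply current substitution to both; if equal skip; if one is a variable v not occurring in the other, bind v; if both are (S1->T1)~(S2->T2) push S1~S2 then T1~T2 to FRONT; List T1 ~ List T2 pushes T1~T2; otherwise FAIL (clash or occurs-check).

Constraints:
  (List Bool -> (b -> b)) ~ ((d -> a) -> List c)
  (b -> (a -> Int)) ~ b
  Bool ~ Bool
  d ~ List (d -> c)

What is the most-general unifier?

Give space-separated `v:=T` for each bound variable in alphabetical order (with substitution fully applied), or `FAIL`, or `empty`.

Answer: FAIL

Derivation:
step 1: unify (List Bool -> (b -> b)) ~ ((d -> a) -> List c)  [subst: {-} | 3 pending]
  -> decompose arrow: push List Bool~(d -> a), (b -> b)~List c
step 2: unify List Bool ~ (d -> a)  [subst: {-} | 4 pending]
  clash: List Bool vs (d -> a)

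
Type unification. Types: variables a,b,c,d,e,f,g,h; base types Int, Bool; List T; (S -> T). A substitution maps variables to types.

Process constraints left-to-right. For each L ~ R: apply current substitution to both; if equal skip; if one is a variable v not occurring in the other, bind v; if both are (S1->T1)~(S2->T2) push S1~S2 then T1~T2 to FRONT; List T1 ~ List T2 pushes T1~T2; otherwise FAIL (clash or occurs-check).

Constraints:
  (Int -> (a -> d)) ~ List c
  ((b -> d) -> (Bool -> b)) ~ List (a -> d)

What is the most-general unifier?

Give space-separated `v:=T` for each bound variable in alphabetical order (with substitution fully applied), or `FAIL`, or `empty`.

Answer: FAIL

Derivation:
step 1: unify (Int -> (a -> d)) ~ List c  [subst: {-} | 1 pending]
  clash: (Int -> (a -> d)) vs List c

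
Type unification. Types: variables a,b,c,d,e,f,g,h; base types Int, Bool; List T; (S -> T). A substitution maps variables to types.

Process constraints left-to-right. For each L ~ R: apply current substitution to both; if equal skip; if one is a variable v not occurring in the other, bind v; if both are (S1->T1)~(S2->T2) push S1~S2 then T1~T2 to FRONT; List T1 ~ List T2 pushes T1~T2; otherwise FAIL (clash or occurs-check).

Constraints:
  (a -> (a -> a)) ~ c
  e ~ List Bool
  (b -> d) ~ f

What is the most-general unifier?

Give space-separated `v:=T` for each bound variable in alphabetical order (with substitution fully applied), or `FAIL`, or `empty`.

Answer: c:=(a -> (a -> a)) e:=List Bool f:=(b -> d)

Derivation:
step 1: unify (a -> (a -> a)) ~ c  [subst: {-} | 2 pending]
  bind c := (a -> (a -> a))
step 2: unify e ~ List Bool  [subst: {c:=(a -> (a -> a))} | 1 pending]
  bind e := List Bool
step 3: unify (b -> d) ~ f  [subst: {c:=(a -> (a -> a)), e:=List Bool} | 0 pending]
  bind f := (b -> d)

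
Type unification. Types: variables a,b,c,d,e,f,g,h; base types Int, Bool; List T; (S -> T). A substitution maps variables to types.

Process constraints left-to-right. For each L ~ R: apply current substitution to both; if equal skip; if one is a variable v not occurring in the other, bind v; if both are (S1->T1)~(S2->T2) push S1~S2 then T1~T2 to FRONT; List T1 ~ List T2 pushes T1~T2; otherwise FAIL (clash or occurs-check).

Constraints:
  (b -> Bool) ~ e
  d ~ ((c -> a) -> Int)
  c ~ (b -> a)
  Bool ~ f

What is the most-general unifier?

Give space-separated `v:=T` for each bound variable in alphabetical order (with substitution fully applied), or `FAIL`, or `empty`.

step 1: unify (b -> Bool) ~ e  [subst: {-} | 3 pending]
  bind e := (b -> Bool)
step 2: unify d ~ ((c -> a) -> Int)  [subst: {e:=(b -> Bool)} | 2 pending]
  bind d := ((c -> a) -> Int)
step 3: unify c ~ (b -> a)  [subst: {e:=(b -> Bool), d:=((c -> a) -> Int)} | 1 pending]
  bind c := (b -> a)
step 4: unify Bool ~ f  [subst: {e:=(b -> Bool), d:=((c -> a) -> Int), c:=(b -> a)} | 0 pending]
  bind f := Bool

Answer: c:=(b -> a) d:=(((b -> a) -> a) -> Int) e:=(b -> Bool) f:=Bool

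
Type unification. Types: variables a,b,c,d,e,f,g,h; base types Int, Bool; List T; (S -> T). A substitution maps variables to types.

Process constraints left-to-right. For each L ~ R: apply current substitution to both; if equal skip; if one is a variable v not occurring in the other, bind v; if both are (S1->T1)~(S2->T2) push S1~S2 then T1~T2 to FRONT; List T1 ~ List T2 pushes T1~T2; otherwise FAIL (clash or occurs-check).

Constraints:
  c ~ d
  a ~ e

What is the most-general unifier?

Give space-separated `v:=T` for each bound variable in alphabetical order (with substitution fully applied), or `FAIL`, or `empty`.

step 1: unify c ~ d  [subst: {-} | 1 pending]
  bind c := d
step 2: unify a ~ e  [subst: {c:=d} | 0 pending]
  bind a := e

Answer: a:=e c:=d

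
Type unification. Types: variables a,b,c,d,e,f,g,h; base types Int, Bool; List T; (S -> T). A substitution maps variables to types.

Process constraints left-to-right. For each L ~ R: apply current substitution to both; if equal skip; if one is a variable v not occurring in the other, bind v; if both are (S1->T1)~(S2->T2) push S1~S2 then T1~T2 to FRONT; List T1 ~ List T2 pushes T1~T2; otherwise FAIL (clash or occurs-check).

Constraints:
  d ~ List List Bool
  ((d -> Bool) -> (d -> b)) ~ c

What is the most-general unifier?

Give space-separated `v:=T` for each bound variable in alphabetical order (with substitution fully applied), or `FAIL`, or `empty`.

Answer: c:=((List List Bool -> Bool) -> (List List Bool -> b)) d:=List List Bool

Derivation:
step 1: unify d ~ List List Bool  [subst: {-} | 1 pending]
  bind d := List List Bool
step 2: unify ((List List Bool -> Bool) -> (List List Bool -> b)) ~ c  [subst: {d:=List List Bool} | 0 pending]
  bind c := ((List List Bool -> Bool) -> (List List Bool -> b))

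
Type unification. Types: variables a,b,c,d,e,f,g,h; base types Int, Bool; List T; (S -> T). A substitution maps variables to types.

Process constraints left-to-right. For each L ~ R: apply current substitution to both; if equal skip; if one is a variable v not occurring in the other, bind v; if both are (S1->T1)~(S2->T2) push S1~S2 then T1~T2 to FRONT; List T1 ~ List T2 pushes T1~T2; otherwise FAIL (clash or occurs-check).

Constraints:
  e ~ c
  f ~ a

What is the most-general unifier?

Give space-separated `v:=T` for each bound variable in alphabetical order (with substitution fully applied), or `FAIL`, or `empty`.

Answer: e:=c f:=a

Derivation:
step 1: unify e ~ c  [subst: {-} | 1 pending]
  bind e := c
step 2: unify f ~ a  [subst: {e:=c} | 0 pending]
  bind f := a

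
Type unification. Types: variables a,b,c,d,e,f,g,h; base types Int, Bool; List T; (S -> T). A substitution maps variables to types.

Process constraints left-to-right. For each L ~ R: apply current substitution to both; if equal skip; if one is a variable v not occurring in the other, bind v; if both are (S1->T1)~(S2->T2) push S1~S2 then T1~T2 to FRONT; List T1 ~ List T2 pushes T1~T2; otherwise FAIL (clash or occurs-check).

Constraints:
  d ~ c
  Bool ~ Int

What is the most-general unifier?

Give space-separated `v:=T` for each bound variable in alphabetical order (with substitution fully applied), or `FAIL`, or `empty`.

step 1: unify d ~ c  [subst: {-} | 1 pending]
  bind d := c
step 2: unify Bool ~ Int  [subst: {d:=c} | 0 pending]
  clash: Bool vs Int

Answer: FAIL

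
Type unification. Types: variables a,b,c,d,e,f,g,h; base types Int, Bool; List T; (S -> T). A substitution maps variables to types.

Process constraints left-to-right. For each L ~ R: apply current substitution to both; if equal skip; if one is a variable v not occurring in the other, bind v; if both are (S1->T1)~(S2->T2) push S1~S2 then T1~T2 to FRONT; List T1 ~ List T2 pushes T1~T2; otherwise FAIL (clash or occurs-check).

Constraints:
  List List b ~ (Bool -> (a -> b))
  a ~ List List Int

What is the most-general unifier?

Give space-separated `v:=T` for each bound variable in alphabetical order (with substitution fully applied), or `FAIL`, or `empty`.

step 1: unify List List b ~ (Bool -> (a -> b))  [subst: {-} | 1 pending]
  clash: List List b vs (Bool -> (a -> b))

Answer: FAIL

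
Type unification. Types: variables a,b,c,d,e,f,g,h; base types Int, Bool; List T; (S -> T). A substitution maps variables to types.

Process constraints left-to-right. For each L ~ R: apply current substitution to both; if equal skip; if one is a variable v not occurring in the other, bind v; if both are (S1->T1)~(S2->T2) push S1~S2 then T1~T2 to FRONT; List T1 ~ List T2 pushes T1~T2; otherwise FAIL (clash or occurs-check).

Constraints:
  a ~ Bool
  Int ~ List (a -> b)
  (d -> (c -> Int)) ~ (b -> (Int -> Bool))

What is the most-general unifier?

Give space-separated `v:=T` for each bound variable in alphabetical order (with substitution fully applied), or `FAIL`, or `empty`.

step 1: unify a ~ Bool  [subst: {-} | 2 pending]
  bind a := Bool
step 2: unify Int ~ List (Bool -> b)  [subst: {a:=Bool} | 1 pending]
  clash: Int vs List (Bool -> b)

Answer: FAIL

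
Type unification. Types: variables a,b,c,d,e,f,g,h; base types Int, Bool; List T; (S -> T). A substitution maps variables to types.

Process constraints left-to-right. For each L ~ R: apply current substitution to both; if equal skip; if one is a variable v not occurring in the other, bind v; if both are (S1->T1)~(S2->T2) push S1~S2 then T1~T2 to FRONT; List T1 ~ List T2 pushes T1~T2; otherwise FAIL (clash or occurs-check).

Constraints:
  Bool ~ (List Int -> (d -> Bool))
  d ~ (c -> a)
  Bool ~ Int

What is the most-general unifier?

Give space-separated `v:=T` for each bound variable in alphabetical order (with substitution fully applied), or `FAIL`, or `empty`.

step 1: unify Bool ~ (List Int -> (d -> Bool))  [subst: {-} | 2 pending]
  clash: Bool vs (List Int -> (d -> Bool))

Answer: FAIL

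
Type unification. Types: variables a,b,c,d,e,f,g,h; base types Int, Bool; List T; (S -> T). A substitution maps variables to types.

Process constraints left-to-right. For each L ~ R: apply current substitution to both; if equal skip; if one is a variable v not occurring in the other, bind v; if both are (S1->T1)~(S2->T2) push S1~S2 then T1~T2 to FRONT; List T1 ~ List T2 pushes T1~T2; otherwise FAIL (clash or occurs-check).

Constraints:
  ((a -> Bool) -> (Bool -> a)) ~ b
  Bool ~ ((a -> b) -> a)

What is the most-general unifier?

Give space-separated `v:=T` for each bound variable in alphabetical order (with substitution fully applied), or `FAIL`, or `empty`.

step 1: unify ((a -> Bool) -> (Bool -> a)) ~ b  [subst: {-} | 1 pending]
  bind b := ((a -> Bool) -> (Bool -> a))
step 2: unify Bool ~ ((a -> ((a -> Bool) -> (Bool -> a))) -> a)  [subst: {b:=((a -> Bool) -> (Bool -> a))} | 0 pending]
  clash: Bool vs ((a -> ((a -> Bool) -> (Bool -> a))) -> a)

Answer: FAIL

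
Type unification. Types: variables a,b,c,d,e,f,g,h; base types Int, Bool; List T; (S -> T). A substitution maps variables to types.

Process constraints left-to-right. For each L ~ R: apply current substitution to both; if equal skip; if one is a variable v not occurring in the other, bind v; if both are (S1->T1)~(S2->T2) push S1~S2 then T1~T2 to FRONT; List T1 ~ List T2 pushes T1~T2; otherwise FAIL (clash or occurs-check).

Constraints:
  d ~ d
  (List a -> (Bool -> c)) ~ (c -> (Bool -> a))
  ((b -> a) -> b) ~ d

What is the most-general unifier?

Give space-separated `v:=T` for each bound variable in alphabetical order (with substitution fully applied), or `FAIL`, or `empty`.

step 1: unify d ~ d  [subst: {-} | 2 pending]
  -> identical, skip
step 2: unify (List a -> (Bool -> c)) ~ (c -> (Bool -> a))  [subst: {-} | 1 pending]
  -> decompose arrow: push List a~c, (Bool -> c)~(Bool -> a)
step 3: unify List a ~ c  [subst: {-} | 2 pending]
  bind c := List a
step 4: unify (Bool -> List a) ~ (Bool -> a)  [subst: {c:=List a} | 1 pending]
  -> decompose arrow: push Bool~Bool, List a~a
step 5: unify Bool ~ Bool  [subst: {c:=List a} | 2 pending]
  -> identical, skip
step 6: unify List a ~ a  [subst: {c:=List a} | 1 pending]
  occurs-check fail

Answer: FAIL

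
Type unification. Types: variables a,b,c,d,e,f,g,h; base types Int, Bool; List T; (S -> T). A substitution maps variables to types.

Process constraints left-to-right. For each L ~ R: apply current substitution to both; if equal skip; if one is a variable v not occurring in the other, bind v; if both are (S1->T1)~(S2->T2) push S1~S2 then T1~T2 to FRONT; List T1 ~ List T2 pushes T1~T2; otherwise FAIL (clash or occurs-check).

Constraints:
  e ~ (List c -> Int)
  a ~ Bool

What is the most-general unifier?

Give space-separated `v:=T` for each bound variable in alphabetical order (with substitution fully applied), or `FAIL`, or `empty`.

step 1: unify e ~ (List c -> Int)  [subst: {-} | 1 pending]
  bind e := (List c -> Int)
step 2: unify a ~ Bool  [subst: {e:=(List c -> Int)} | 0 pending]
  bind a := Bool

Answer: a:=Bool e:=(List c -> Int)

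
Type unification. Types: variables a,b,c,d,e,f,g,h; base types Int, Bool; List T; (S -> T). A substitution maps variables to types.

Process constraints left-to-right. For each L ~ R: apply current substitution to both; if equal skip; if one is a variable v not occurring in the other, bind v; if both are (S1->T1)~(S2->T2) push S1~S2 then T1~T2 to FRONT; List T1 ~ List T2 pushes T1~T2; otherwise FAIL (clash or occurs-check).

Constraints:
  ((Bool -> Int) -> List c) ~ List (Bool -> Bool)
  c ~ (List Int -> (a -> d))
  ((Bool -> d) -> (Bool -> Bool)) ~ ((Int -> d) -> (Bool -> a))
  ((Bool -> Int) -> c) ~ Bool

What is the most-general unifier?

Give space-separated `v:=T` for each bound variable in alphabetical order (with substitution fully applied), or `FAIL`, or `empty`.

step 1: unify ((Bool -> Int) -> List c) ~ List (Bool -> Bool)  [subst: {-} | 3 pending]
  clash: ((Bool -> Int) -> List c) vs List (Bool -> Bool)

Answer: FAIL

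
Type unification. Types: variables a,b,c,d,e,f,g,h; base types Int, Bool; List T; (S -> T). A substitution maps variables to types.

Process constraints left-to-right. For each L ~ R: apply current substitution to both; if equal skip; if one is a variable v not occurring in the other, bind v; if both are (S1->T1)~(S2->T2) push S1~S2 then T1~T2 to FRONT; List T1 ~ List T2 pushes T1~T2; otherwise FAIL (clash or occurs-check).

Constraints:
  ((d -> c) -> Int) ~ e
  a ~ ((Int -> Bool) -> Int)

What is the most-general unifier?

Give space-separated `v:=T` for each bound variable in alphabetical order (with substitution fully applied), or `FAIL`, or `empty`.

Answer: a:=((Int -> Bool) -> Int) e:=((d -> c) -> Int)

Derivation:
step 1: unify ((d -> c) -> Int) ~ e  [subst: {-} | 1 pending]
  bind e := ((d -> c) -> Int)
step 2: unify a ~ ((Int -> Bool) -> Int)  [subst: {e:=((d -> c) -> Int)} | 0 pending]
  bind a := ((Int -> Bool) -> Int)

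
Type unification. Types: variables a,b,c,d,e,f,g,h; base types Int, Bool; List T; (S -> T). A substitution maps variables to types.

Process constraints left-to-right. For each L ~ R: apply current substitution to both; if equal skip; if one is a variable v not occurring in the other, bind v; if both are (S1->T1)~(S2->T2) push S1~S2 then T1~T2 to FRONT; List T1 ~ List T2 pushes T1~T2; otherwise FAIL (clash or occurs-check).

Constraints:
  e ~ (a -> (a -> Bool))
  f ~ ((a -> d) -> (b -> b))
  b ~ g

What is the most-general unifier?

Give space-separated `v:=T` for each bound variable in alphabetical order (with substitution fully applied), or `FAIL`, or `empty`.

Answer: b:=g e:=(a -> (a -> Bool)) f:=((a -> d) -> (g -> g))

Derivation:
step 1: unify e ~ (a -> (a -> Bool))  [subst: {-} | 2 pending]
  bind e := (a -> (a -> Bool))
step 2: unify f ~ ((a -> d) -> (b -> b))  [subst: {e:=(a -> (a -> Bool))} | 1 pending]
  bind f := ((a -> d) -> (b -> b))
step 3: unify b ~ g  [subst: {e:=(a -> (a -> Bool)), f:=((a -> d) -> (b -> b))} | 0 pending]
  bind b := g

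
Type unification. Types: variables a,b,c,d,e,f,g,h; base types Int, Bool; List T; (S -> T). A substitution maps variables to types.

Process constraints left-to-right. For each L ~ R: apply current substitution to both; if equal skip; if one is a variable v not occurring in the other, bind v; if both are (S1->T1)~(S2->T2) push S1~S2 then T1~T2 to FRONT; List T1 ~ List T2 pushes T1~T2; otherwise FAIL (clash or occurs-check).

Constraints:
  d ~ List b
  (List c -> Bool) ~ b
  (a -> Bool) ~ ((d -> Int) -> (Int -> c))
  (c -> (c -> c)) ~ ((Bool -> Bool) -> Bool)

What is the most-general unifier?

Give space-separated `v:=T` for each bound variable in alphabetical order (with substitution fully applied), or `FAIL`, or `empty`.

Answer: FAIL

Derivation:
step 1: unify d ~ List b  [subst: {-} | 3 pending]
  bind d := List b
step 2: unify (List c -> Bool) ~ b  [subst: {d:=List b} | 2 pending]
  bind b := (List c -> Bool)
step 3: unify (a -> Bool) ~ ((List (List c -> Bool) -> Int) -> (Int -> c))  [subst: {d:=List b, b:=(List c -> Bool)} | 1 pending]
  -> decompose arrow: push a~(List (List c -> Bool) -> Int), Bool~(Int -> c)
step 4: unify a ~ (List (List c -> Bool) -> Int)  [subst: {d:=List b, b:=(List c -> Bool)} | 2 pending]
  bind a := (List (List c -> Bool) -> Int)
step 5: unify Bool ~ (Int -> c)  [subst: {d:=List b, b:=(List c -> Bool), a:=(List (List c -> Bool) -> Int)} | 1 pending]
  clash: Bool vs (Int -> c)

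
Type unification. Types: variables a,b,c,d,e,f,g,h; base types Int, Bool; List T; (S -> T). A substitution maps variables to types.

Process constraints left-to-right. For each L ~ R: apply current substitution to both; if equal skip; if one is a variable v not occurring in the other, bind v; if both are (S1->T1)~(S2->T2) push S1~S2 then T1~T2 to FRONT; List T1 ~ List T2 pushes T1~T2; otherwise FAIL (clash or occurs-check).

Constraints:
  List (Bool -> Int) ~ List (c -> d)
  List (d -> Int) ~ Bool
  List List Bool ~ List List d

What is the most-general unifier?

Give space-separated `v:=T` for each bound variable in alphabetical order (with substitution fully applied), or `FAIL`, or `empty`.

Answer: FAIL

Derivation:
step 1: unify List (Bool -> Int) ~ List (c -> d)  [subst: {-} | 2 pending]
  -> decompose List: push (Bool -> Int)~(c -> d)
step 2: unify (Bool -> Int) ~ (c -> d)  [subst: {-} | 2 pending]
  -> decompose arrow: push Bool~c, Int~d
step 3: unify Bool ~ c  [subst: {-} | 3 pending]
  bind c := Bool
step 4: unify Int ~ d  [subst: {c:=Bool} | 2 pending]
  bind d := Int
step 5: unify List (Int -> Int) ~ Bool  [subst: {c:=Bool, d:=Int} | 1 pending]
  clash: List (Int -> Int) vs Bool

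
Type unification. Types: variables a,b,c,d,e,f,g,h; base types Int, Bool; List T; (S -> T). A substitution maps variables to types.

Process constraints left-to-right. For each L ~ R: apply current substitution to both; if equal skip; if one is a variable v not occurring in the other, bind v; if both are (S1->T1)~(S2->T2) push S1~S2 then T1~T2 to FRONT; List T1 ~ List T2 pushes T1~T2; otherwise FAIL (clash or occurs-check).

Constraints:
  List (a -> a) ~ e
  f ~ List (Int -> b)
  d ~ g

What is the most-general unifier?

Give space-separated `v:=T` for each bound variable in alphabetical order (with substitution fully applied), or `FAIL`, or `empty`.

Answer: d:=g e:=List (a -> a) f:=List (Int -> b)

Derivation:
step 1: unify List (a -> a) ~ e  [subst: {-} | 2 pending]
  bind e := List (a -> a)
step 2: unify f ~ List (Int -> b)  [subst: {e:=List (a -> a)} | 1 pending]
  bind f := List (Int -> b)
step 3: unify d ~ g  [subst: {e:=List (a -> a), f:=List (Int -> b)} | 0 pending]
  bind d := g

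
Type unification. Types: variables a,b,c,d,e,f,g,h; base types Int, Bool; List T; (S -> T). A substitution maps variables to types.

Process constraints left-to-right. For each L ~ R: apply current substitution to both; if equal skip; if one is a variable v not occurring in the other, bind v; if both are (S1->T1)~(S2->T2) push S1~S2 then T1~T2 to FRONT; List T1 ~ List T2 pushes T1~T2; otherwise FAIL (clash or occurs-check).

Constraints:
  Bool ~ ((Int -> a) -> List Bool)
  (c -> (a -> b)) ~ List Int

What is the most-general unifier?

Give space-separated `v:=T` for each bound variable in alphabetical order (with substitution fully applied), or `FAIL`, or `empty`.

Answer: FAIL

Derivation:
step 1: unify Bool ~ ((Int -> a) -> List Bool)  [subst: {-} | 1 pending]
  clash: Bool vs ((Int -> a) -> List Bool)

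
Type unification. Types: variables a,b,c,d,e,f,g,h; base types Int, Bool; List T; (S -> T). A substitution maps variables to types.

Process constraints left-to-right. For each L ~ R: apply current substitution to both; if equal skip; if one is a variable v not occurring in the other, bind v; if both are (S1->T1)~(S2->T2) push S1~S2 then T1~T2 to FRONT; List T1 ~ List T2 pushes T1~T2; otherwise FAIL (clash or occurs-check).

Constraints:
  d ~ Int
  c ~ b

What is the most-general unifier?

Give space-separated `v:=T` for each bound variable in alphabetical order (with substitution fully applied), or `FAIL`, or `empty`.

step 1: unify d ~ Int  [subst: {-} | 1 pending]
  bind d := Int
step 2: unify c ~ b  [subst: {d:=Int} | 0 pending]
  bind c := b

Answer: c:=b d:=Int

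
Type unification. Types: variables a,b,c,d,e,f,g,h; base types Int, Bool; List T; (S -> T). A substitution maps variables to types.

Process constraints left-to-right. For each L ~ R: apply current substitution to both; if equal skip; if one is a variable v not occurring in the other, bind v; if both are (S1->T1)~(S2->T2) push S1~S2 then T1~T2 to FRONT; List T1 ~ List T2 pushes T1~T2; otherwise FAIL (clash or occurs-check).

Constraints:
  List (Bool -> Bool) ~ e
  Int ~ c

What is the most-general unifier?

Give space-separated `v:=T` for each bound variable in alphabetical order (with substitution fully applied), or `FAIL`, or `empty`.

Answer: c:=Int e:=List (Bool -> Bool)

Derivation:
step 1: unify List (Bool -> Bool) ~ e  [subst: {-} | 1 pending]
  bind e := List (Bool -> Bool)
step 2: unify Int ~ c  [subst: {e:=List (Bool -> Bool)} | 0 pending]
  bind c := Int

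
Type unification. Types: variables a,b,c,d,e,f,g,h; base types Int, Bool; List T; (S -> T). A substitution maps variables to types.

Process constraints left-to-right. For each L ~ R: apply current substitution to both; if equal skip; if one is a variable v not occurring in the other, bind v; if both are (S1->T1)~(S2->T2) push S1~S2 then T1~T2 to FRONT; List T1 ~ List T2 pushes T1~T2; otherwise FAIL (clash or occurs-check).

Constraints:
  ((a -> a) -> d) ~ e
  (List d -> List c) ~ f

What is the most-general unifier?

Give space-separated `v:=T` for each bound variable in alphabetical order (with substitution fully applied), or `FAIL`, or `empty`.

Answer: e:=((a -> a) -> d) f:=(List d -> List c)

Derivation:
step 1: unify ((a -> a) -> d) ~ e  [subst: {-} | 1 pending]
  bind e := ((a -> a) -> d)
step 2: unify (List d -> List c) ~ f  [subst: {e:=((a -> a) -> d)} | 0 pending]
  bind f := (List d -> List c)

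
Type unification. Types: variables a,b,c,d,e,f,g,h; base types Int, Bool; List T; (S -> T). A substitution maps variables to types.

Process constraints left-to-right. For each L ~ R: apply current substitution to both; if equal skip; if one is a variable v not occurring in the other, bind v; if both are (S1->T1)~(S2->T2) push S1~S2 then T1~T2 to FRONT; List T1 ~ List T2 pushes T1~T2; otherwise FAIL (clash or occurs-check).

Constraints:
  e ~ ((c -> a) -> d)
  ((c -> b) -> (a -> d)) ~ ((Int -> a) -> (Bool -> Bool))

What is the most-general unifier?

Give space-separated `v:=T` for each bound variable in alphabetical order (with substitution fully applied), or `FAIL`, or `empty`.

step 1: unify e ~ ((c -> a) -> d)  [subst: {-} | 1 pending]
  bind e := ((c -> a) -> d)
step 2: unify ((c -> b) -> (a -> d)) ~ ((Int -> a) -> (Bool -> Bool))  [subst: {e:=((c -> a) -> d)} | 0 pending]
  -> decompose arrow: push (c -> b)~(Int -> a), (a -> d)~(Bool -> Bool)
step 3: unify (c -> b) ~ (Int -> a)  [subst: {e:=((c -> a) -> d)} | 1 pending]
  -> decompose arrow: push c~Int, b~a
step 4: unify c ~ Int  [subst: {e:=((c -> a) -> d)} | 2 pending]
  bind c := Int
step 5: unify b ~ a  [subst: {e:=((c -> a) -> d), c:=Int} | 1 pending]
  bind b := a
step 6: unify (a -> d) ~ (Bool -> Bool)  [subst: {e:=((c -> a) -> d), c:=Int, b:=a} | 0 pending]
  -> decompose arrow: push a~Bool, d~Bool
step 7: unify a ~ Bool  [subst: {e:=((c -> a) -> d), c:=Int, b:=a} | 1 pending]
  bind a := Bool
step 8: unify d ~ Bool  [subst: {e:=((c -> a) -> d), c:=Int, b:=a, a:=Bool} | 0 pending]
  bind d := Bool

Answer: a:=Bool b:=Bool c:=Int d:=Bool e:=((Int -> Bool) -> Bool)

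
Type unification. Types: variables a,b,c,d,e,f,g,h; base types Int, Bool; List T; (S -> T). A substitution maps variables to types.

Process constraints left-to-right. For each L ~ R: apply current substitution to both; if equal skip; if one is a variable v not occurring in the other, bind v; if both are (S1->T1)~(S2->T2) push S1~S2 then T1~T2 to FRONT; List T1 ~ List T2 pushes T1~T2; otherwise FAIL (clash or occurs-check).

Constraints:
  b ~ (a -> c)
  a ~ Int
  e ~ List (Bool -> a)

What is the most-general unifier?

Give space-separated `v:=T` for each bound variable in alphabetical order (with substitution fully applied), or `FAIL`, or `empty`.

Answer: a:=Int b:=(Int -> c) e:=List (Bool -> Int)

Derivation:
step 1: unify b ~ (a -> c)  [subst: {-} | 2 pending]
  bind b := (a -> c)
step 2: unify a ~ Int  [subst: {b:=(a -> c)} | 1 pending]
  bind a := Int
step 3: unify e ~ List (Bool -> Int)  [subst: {b:=(a -> c), a:=Int} | 0 pending]
  bind e := List (Bool -> Int)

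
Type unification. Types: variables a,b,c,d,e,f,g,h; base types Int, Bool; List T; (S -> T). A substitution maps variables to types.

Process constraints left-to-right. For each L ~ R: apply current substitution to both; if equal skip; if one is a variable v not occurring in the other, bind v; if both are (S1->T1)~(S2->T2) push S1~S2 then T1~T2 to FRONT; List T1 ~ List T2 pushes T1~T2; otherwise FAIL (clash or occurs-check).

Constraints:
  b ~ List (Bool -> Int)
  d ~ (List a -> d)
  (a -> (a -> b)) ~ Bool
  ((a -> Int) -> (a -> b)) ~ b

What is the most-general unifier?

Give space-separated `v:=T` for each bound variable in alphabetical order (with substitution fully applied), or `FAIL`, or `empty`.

Answer: FAIL

Derivation:
step 1: unify b ~ List (Bool -> Int)  [subst: {-} | 3 pending]
  bind b := List (Bool -> Int)
step 2: unify d ~ (List a -> d)  [subst: {b:=List (Bool -> Int)} | 2 pending]
  occurs-check fail: d in (List a -> d)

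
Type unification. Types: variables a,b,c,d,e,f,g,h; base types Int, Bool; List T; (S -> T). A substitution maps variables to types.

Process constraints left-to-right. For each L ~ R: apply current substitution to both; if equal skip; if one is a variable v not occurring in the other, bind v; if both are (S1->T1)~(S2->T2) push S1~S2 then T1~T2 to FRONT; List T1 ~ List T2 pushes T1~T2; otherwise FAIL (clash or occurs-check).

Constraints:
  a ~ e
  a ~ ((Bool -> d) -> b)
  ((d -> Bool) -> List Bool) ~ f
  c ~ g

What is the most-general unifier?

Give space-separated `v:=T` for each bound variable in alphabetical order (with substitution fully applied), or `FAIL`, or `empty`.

step 1: unify a ~ e  [subst: {-} | 3 pending]
  bind a := e
step 2: unify e ~ ((Bool -> d) -> b)  [subst: {a:=e} | 2 pending]
  bind e := ((Bool -> d) -> b)
step 3: unify ((d -> Bool) -> List Bool) ~ f  [subst: {a:=e, e:=((Bool -> d) -> b)} | 1 pending]
  bind f := ((d -> Bool) -> List Bool)
step 4: unify c ~ g  [subst: {a:=e, e:=((Bool -> d) -> b), f:=((d -> Bool) -> List Bool)} | 0 pending]
  bind c := g

Answer: a:=((Bool -> d) -> b) c:=g e:=((Bool -> d) -> b) f:=((d -> Bool) -> List Bool)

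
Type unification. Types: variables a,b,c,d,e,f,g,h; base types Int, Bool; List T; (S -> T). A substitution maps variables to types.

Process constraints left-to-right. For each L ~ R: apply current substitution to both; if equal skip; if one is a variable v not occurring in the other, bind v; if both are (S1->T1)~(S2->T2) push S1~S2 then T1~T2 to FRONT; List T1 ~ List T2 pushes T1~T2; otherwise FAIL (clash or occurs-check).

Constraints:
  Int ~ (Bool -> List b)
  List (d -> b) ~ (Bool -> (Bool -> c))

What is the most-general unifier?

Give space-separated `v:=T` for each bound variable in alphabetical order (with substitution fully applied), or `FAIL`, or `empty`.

Answer: FAIL

Derivation:
step 1: unify Int ~ (Bool -> List b)  [subst: {-} | 1 pending]
  clash: Int vs (Bool -> List b)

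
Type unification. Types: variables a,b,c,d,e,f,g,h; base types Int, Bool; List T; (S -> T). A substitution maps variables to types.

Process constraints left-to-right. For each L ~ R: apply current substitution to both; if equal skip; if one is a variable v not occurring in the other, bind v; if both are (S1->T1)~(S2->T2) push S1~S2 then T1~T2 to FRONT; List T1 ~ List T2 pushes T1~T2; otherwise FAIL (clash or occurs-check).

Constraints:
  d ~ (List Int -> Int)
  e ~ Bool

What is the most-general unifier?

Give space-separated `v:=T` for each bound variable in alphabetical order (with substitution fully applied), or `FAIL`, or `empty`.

Answer: d:=(List Int -> Int) e:=Bool

Derivation:
step 1: unify d ~ (List Int -> Int)  [subst: {-} | 1 pending]
  bind d := (List Int -> Int)
step 2: unify e ~ Bool  [subst: {d:=(List Int -> Int)} | 0 pending]
  bind e := Bool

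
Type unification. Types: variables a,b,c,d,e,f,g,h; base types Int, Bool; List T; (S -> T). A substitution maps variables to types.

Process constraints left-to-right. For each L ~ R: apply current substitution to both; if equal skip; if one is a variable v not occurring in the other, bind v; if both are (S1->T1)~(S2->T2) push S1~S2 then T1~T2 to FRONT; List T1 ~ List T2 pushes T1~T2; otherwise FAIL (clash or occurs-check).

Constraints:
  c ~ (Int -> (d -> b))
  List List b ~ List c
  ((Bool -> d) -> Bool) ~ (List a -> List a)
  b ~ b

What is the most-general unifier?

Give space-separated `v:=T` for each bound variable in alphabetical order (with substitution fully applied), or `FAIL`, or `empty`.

Answer: FAIL

Derivation:
step 1: unify c ~ (Int -> (d -> b))  [subst: {-} | 3 pending]
  bind c := (Int -> (d -> b))
step 2: unify List List b ~ List (Int -> (d -> b))  [subst: {c:=(Int -> (d -> b))} | 2 pending]
  -> decompose List: push List b~(Int -> (d -> b))
step 3: unify List b ~ (Int -> (d -> b))  [subst: {c:=(Int -> (d -> b))} | 2 pending]
  clash: List b vs (Int -> (d -> b))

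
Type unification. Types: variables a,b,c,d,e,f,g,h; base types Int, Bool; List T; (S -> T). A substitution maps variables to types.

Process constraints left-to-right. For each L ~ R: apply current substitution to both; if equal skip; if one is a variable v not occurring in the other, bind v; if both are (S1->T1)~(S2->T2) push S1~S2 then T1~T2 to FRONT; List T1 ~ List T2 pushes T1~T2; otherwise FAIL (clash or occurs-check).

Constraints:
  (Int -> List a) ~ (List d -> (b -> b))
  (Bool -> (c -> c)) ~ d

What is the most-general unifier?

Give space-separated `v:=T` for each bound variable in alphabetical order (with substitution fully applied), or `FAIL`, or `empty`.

Answer: FAIL

Derivation:
step 1: unify (Int -> List a) ~ (List d -> (b -> b))  [subst: {-} | 1 pending]
  -> decompose arrow: push Int~List d, List a~(b -> b)
step 2: unify Int ~ List d  [subst: {-} | 2 pending]
  clash: Int vs List d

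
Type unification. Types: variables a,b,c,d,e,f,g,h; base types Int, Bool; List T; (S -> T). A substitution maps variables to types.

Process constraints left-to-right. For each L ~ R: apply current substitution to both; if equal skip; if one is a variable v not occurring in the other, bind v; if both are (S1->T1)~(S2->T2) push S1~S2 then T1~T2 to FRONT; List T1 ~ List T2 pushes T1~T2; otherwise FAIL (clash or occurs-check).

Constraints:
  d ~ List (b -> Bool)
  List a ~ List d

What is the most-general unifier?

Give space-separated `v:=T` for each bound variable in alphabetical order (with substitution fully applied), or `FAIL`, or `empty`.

Answer: a:=List (b -> Bool) d:=List (b -> Bool)

Derivation:
step 1: unify d ~ List (b -> Bool)  [subst: {-} | 1 pending]
  bind d := List (b -> Bool)
step 2: unify List a ~ List List (b -> Bool)  [subst: {d:=List (b -> Bool)} | 0 pending]
  -> decompose List: push a~List (b -> Bool)
step 3: unify a ~ List (b -> Bool)  [subst: {d:=List (b -> Bool)} | 0 pending]
  bind a := List (b -> Bool)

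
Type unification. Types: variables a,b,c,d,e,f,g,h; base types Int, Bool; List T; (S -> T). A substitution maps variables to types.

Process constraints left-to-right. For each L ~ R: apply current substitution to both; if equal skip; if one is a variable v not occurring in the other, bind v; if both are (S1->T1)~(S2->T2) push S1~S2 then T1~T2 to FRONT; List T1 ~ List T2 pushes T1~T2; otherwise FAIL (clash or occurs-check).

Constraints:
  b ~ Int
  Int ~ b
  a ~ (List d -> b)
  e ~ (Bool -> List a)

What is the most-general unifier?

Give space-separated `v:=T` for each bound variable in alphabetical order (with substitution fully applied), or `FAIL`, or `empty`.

Answer: a:=(List d -> Int) b:=Int e:=(Bool -> List (List d -> Int))

Derivation:
step 1: unify b ~ Int  [subst: {-} | 3 pending]
  bind b := Int
step 2: unify Int ~ Int  [subst: {b:=Int} | 2 pending]
  -> identical, skip
step 3: unify a ~ (List d -> Int)  [subst: {b:=Int} | 1 pending]
  bind a := (List d -> Int)
step 4: unify e ~ (Bool -> List (List d -> Int))  [subst: {b:=Int, a:=(List d -> Int)} | 0 pending]
  bind e := (Bool -> List (List d -> Int))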